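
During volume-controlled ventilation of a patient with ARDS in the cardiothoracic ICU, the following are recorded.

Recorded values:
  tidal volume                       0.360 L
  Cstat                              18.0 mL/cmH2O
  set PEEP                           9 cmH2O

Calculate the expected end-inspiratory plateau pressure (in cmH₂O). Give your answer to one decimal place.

29.0

Pplat = PEEP + Vt / Cstat = 9 + 360 / 18.0 = 9 + 20.0 = 29.0 cmH2O.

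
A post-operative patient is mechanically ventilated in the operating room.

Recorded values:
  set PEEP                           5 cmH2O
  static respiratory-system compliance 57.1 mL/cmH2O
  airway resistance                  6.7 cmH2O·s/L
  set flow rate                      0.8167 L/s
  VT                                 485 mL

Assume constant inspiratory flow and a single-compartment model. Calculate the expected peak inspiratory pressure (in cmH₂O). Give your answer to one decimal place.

19.0

Equation of motion (constant flow): PIP = Vt/C + R·V̇ + PEEP.
PIP = 485/57.1 + 6.7×0.8167 + 5 = 8.494 + 5.472 + 5 = 18.966 cmH2O.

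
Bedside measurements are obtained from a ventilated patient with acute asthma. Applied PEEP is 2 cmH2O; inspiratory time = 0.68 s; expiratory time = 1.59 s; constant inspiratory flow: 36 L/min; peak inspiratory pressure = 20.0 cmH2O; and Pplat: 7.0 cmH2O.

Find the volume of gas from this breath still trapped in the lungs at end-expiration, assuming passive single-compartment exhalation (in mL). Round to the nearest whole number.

Flow: 36 L/min ÷ 60 = 0.6 L/s.
Vt = flow × Ti = 0.6 L/s × 0.68 s × 1000 mL/L = 408.0 mL.
R = (PIP − Pplat)/V̇ = (20.0 − 7.0) / 0.6 = 13.0/0.6 = 21.667 cmH2O·s/L.
C = Vt/(Pplat − PEEP) = 408.0 / (7.0 − 2) = 408.0/5.0 = 81.6 mL/cmH2O.
τ = R × C = 21.667 × 0.0816 L/cmH2O = 1.768 s.
Fraction remaining = e^(−Te/τ) = e^(−1.59/1.768) = 0.4068.
Trapped volume = 408.0 × 0.4068 = 165.97 mL.

166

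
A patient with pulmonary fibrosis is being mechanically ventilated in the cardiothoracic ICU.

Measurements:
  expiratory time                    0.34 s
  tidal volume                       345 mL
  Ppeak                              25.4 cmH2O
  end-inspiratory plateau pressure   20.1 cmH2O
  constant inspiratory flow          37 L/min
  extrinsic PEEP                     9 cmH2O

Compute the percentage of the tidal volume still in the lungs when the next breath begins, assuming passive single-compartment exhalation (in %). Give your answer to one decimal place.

28.0

Flow: 37 L/min ÷ 60 = 0.6167 L/s.
R = (PIP − Pplat)/V̇ = (25.4 − 20.1) / 0.6167 = 5.3/0.6167 = 8.594 cmH2O·s/L.
C = Vt/(Pplat − PEEP) = 345.0 / (20.1 − 9) = 345.0/11.1 = 31.081 mL/cmH2O.
τ = R × C = 8.594 × 0.03108 L/cmH2O = 0.2671 s.
Fraction remaining at end-expiration = e^(−Te/τ) = e^(−0.34/0.2671) = 0.28 → 28.0%.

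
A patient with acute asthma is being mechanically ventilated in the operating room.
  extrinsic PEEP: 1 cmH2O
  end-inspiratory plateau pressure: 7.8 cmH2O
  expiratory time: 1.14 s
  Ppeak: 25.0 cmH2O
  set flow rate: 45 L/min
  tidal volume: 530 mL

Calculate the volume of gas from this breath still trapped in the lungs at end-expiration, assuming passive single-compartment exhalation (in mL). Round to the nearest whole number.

280

Flow: 45 L/min ÷ 60 = 0.75 L/s.
R = (PIP − Pplat)/V̇ = (25.0 − 7.8) / 0.75 = 17.2/0.75 = 22.933 cmH2O·s/L.
C = Vt/(Pplat − PEEP) = 530.0 / (7.8 − 1) = 530.0/6.8 = 77.941 mL/cmH2O.
τ = R × C = 22.933 × 0.07794 L/cmH2O = 1.787 s.
Fraction remaining = e^(−Te/τ) = e^(−1.14/1.787) = 0.5284.
Trapped volume = 530.0 × 0.5284 = 280.05 mL.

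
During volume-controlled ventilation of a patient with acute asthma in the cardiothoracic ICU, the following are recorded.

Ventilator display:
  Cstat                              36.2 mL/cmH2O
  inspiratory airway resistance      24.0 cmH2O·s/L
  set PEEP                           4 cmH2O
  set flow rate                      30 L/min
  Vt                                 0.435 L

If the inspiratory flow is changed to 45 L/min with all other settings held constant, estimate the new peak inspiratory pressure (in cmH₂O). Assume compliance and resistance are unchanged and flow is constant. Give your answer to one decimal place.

Flow: 30 L/min ÷ 60 = 0.5 L/s.
New flow: 45 L/min ÷ 60 = 0.75 L/s.
PIP = Vt/C + R·V̇ + PEEP (constant-flow equation of motion).
Only the resistive term changes: ΔPIP = R × ΔV̇ = 24.0 × (0.75 − 0.5) = 24.0 × 0.25 = 6.0 cmH2O.
Original PIP = 435/36.2 + 24.0×0.5 + 4 = 28.017 cmH2O; new PIP = 28.017 + (6.0) = 34.017 cmH2O.

34.0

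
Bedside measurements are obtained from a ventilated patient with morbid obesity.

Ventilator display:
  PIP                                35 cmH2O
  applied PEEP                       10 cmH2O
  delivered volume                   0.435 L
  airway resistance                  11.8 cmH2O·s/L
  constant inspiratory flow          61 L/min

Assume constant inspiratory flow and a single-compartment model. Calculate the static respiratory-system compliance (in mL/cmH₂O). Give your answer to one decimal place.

33.5

Flow: 61 L/min ÷ 60 = 1.0167 L/s.
Equation of motion (constant flow): PIP = Vt/C + R·V̇ + PEEP.
Vt/C = PIP − R·V̇ − PEEP = 35 − 11.8×1.0167 − 10 = 35 − 11.997 − 10 = 13.003 cmH2O.
C = Vt / 13.003 = 435 / 13.003 = 33.454 mL/cmH2O.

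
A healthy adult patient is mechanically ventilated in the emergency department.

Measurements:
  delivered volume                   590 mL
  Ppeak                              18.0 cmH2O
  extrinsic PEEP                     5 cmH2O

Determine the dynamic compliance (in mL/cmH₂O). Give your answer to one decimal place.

Dynamic compliance = Vt / (PIP − PEEP) = 590 / (18.0 − 5) = 590 / 13.0 = 45.385 mL/cmH2O.

45.4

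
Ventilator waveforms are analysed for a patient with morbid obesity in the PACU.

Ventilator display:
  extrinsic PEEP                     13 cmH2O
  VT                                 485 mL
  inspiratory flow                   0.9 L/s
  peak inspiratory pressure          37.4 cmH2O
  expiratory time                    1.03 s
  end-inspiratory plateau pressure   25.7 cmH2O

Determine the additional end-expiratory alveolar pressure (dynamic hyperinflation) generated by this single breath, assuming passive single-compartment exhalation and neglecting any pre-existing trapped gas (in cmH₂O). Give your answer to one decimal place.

1.6

R = (PIP − Pplat)/V̇ = (37.4 − 25.7) / 0.9 = 11.7/0.9 = 13.0 cmH2O·s/L.
C = Vt/(Pplat − PEEP) = 485.0 / (25.7 − 13) = 485.0/12.7 = 38.189 mL/cmH2O.
τ = R × C = 13.0 × 0.03819 L/cmH2O = 0.4965 s.
Fraction remaining = e^(−Te/τ) = e^(−1.03/0.4965) = 0.1256; trapped volume = 485.0 × 0.1256 = 60.916 mL.
Additional alveolar pressure from trapping ≈ V_trapped / C = 60.916 / 38.189 = 1.595 cmH2O.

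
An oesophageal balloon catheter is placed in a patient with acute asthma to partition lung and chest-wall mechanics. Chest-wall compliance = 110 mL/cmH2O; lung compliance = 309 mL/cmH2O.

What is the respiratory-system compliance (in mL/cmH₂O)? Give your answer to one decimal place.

Lung and chest wall are elastances in series: 1/Crs = 1/CL + 1/Ccw.
1/Crs = 1/309 + 1/110 = 0.01233.
Crs = 81.103 mL/cmH2O.

81.1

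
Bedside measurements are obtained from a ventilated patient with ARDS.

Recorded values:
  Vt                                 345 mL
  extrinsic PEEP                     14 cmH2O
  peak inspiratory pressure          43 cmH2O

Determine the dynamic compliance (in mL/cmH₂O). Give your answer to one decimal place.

11.9

Dynamic compliance = Vt / (PIP − PEEP) = 345 / (43 − 14) = 345 / 29.0 = 11.897 mL/cmH2O.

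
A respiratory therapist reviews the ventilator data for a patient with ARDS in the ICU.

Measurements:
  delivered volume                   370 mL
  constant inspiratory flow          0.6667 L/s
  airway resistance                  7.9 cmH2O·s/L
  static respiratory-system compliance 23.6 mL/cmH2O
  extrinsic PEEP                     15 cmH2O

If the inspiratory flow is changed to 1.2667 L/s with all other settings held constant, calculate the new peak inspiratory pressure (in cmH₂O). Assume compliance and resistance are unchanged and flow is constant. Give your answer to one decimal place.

40.7

PIP = Vt/C + R·V̇ + PEEP (constant-flow equation of motion).
Only the resistive term changes: ΔPIP = R × ΔV̇ = 7.9 × (1.2667 − 0.6667) = 7.9 × 0.6 = 4.74 cmH2O.
Original PIP = 370/23.6 + 7.9×0.6667 + 15 = 35.945 cmH2O; new PIP = 35.945 + (4.74) = 40.685 cmH2O.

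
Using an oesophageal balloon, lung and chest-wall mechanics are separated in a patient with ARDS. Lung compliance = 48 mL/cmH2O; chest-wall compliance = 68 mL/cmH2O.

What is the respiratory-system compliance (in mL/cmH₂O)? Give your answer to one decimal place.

28.1

Lung and chest wall are elastances in series: 1/Crs = 1/CL + 1/Ccw.
1/Crs = 1/48 + 1/68 = 0.03554.
Crs = 28.137 mL/cmH2O.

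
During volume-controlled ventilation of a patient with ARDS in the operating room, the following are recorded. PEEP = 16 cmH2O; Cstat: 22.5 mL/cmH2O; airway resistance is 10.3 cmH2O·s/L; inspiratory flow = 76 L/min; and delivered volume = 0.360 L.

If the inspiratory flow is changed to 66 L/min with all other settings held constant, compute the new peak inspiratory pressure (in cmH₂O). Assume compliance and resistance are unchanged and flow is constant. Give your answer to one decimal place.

Flow: 76 L/min ÷ 60 = 1.2667 L/s.
New flow: 66 L/min ÷ 60 = 1.1 L/s.
PIP = Vt/C + R·V̇ + PEEP (constant-flow equation of motion).
Only the resistive term changes: ΔPIP = R × ΔV̇ = 10.3 × (1.1 − 1.2667) = 10.3 × -0.1667 = -1.717 cmH2O.
Original PIP = 360/22.5 + 10.3×1.2667 + 16 = 45.047 cmH2O; new PIP = 45.047 + (-1.717) = 43.33 cmH2O.

43.3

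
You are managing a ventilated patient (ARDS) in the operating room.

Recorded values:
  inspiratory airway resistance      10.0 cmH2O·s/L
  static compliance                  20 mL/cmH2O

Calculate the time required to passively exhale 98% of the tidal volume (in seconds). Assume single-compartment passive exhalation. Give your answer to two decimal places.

0.78

τ = R × C = 10.0 × 20 mL/cmH2O = 10.0 × 0.020 L/cmH2O = 0.2 s.
Exhaled fraction f = 1 − e^(−t/τ) → t = −τ·ln(1 − f) = −0.2·ln(0.02) = 0.7824 s.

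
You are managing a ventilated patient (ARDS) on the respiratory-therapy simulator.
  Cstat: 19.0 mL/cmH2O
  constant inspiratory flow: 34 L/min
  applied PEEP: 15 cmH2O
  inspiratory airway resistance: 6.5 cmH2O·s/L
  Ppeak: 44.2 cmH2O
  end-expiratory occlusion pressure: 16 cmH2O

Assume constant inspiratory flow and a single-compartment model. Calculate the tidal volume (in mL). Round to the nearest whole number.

Flow: 34 L/min ÷ 60 = 0.5667 L/s.
Total PEEP = 16 cmH2O (set 15 + intrinsic 1); this is the baseline alveolar pressure.
Equation of motion (constant flow): PIP = Vt/C + R·V̇ + PEEP.
Vt/C = PIP − R·V̇ − PEEP = 44.2 − 3.684 − 16 = 24.516 cmH2O.
Vt = C × 24.516 = 19.0 × 24.516 = 465.8 mL.

466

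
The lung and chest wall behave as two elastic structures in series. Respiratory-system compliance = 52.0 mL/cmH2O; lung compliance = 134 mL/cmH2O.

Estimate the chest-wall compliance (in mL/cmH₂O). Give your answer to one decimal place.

1/Ccw = 1/Crs − 1/CL.
1/Ccw = 1/52.0 − 1/134 = 0.01177.
Ccw = 84.962 mL/cmH2O.

85.0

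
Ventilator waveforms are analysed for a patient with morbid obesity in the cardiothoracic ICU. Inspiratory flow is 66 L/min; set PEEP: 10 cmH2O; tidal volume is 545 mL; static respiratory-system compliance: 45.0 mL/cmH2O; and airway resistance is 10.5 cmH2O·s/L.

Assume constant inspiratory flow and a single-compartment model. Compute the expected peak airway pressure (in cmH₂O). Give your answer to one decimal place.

Flow: 66 L/min ÷ 60 = 1.1 L/s.
Equation of motion (constant flow): PIP = Vt/C + R·V̇ + PEEP.
PIP = 545/45.0 + 10.5×1.1 + 10 = 12.111 + 11.55 + 10 = 33.661 cmH2O.

33.7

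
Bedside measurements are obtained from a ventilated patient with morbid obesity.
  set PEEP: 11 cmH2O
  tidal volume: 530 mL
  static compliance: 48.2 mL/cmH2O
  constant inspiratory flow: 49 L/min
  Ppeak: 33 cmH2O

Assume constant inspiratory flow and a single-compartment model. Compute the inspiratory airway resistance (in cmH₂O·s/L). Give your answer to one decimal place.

13.5

Flow: 49 L/min ÷ 60 = 0.8167 L/s.
Equation of motion (constant flow): PIP = Vt/C + R·V̇ + PEEP.
R·V̇ = PIP − Vt/C − PEEP = 33 − 530/48.2 − 11 = 33 − 10.996 − 11 = 11.004 cmH2O.
R = 11.004 / 0.8167 = 13.474 cmH2O·s/L.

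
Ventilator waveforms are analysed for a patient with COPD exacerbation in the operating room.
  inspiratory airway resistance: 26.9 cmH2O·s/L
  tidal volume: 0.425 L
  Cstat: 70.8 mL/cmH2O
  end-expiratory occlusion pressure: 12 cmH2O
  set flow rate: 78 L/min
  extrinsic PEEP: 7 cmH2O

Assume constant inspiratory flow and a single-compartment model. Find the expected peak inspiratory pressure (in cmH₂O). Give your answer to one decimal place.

Flow: 78 L/min ÷ 60 = 1.3 L/s.
Total PEEP = 12 cmH2O (set 7 + intrinsic 5); this is the baseline alveolar pressure.
Equation of motion (constant flow): PIP = Vt/C + R·V̇ + PEEP.
PIP = 425/70.8 + 26.9×1.3 + 12 = 6.003 + 34.97 + 12 = 52.973 cmH2O.

53.0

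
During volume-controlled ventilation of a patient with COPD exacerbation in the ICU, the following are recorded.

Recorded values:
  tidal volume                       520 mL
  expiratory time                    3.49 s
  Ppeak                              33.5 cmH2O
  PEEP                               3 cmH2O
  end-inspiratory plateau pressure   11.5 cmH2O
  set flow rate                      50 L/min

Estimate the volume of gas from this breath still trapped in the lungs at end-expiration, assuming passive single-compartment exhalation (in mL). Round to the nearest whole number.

60

Flow: 50 L/min ÷ 60 = 0.8333 L/s.
R = (PIP − Pplat)/V̇ = (33.5 − 11.5) / 0.8333 = 22.0/0.8333 = 26.401 cmH2O·s/L.
C = Vt/(Pplat − PEEP) = 520.0 / (11.5 − 3) = 520.0/8.5 = 61.176 mL/cmH2O.
τ = R × C = 26.401 × 0.06118 L/cmH2O = 1.615 s.
Fraction remaining = e^(−Te/τ) = e^(−3.49/1.615) = 0.1152.
Trapped volume = 520.0 × 0.1152 = 59.904 mL.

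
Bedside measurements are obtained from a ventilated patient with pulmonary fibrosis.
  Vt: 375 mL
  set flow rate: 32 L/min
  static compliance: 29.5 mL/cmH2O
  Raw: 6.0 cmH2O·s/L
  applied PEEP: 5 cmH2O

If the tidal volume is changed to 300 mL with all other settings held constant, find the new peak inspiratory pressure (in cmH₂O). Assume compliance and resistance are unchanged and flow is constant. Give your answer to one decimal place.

Flow: 32 L/min ÷ 60 = 0.5333 L/s.
PIP = Vt/C + R·V̇ + PEEP (constant-flow equation of motion).
Only the elastic term changes: ΔPIP = ΔVt / C = (300 − 375) / 29.5 = -2.542 cmH2O.
Original PIP = 375/29.5 + 6.0×0.5333 + 5 = 20.912 cmH2O; new PIP = 20.912 + (-2.542) = 18.37 cmH2O.

18.4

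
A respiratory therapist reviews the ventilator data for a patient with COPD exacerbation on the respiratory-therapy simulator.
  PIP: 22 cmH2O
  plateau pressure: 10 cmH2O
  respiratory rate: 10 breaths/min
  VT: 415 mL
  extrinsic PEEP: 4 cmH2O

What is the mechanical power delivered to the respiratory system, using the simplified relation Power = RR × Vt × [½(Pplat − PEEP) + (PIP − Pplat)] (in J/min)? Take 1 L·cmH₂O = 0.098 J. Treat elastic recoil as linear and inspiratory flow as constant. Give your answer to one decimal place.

Per-breath work = Vt × [½(Pplat−PEEP) + (PIP−Pplat)] = 0.415 × [0.5×6.0 + 12.0] = 0.415 × 15.0 = 6.225 L·cmH2O.
Power = 10 × 6.225 = 62.25 L·cmH2O/min.
× 0.098 J/(L·cmH2O) → 6.101 J/min.

6.1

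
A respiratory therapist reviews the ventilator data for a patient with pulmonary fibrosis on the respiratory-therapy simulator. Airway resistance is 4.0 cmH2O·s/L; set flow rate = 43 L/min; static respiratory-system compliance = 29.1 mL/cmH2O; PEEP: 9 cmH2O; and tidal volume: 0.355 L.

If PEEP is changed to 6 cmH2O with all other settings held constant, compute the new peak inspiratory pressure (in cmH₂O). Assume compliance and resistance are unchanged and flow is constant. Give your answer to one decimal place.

Flow: 43 L/min ÷ 60 = 0.7167 L/s.
PIP = Vt/C + R·V̇ + PEEP (constant-flow equation of motion).
Only the baseline term changes: ΔPIP = ΔPEEP = 6 − 9 = -3.0 cmH2O.
Original PIP = 355/29.1 + 4.0×0.7167 + 9 = 24.066 cmH2O; new PIP = 24.066 + (-3.0) = 21.066 cmH2O.

21.1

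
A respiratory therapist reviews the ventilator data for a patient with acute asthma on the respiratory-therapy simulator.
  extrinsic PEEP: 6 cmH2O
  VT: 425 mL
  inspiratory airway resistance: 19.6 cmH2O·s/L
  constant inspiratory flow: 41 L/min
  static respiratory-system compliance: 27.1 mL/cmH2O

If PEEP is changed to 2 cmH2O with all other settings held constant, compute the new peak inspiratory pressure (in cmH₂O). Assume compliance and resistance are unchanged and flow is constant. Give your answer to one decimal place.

31.1

Flow: 41 L/min ÷ 60 = 0.6833 L/s.
PIP = Vt/C + R·V̇ + PEEP (constant-flow equation of motion).
Only the baseline term changes: ΔPIP = ΔPEEP = 2 − 6 = -4.0 cmH2O.
Original PIP = 425/27.1 + 19.6×0.6833 + 6 = 35.075 cmH2O; new PIP = 35.075 + (-4.0) = 31.075 cmH2O.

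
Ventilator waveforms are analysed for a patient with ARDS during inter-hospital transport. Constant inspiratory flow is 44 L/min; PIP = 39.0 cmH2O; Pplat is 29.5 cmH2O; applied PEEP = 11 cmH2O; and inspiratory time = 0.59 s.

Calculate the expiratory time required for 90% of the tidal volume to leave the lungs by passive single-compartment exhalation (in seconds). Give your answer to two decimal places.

Flow: 44 L/min ÷ 60 = 0.7333 L/s.
Vt = flow × Ti = 0.7333 L/s × 0.59 s × 1000 mL/L = 432.65 mL.
R = (PIP − Pplat)/V̇ = (39.0 − 29.5) / 0.7333 = 9.5/0.7333 = 12.955 cmH2O·s/L.
C = Vt/(Pplat − PEEP) = 432.65 / (29.5 − 11) = 432.65/18.5 = 23.386 mL/cmH2O.
τ = R × C = 12.955 × 0.02339 L/cmH2O = 0.303 s.
t = −τ·ln(1 − 0.90) = −0.303·ln(0.1) = 0.6977 s.

0.70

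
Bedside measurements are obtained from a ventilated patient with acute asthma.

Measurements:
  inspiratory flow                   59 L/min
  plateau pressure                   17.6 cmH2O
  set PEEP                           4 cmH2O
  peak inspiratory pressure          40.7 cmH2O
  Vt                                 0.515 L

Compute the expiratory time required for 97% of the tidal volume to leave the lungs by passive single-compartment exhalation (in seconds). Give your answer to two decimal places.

Flow: 59 L/min ÷ 60 = 0.9833 L/s.
R = (PIP − Pplat)/V̇ = (40.7 − 17.6) / 0.9833 = 23.1/0.9833 = 23.492 cmH2O·s/L.
C = Vt/(Pplat − PEEP) = 515.0 / (17.6 − 4) = 515.0/13.6 = 37.868 mL/cmH2O.
τ = R × C = 23.492 × 0.03787 L/cmH2O = 0.8896 s.
t = −τ·ln(1 − 0.97) = −0.8896·ln(0.03) = 3.119 s.

3.12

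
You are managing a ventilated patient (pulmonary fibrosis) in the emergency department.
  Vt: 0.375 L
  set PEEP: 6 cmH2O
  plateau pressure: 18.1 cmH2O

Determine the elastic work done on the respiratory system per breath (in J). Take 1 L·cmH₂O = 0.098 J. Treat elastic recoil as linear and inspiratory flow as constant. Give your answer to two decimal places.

0.22

Elastic work ≈ ½ × (Pplat − PEEP) × Vt = 0.5 × (18.1 − 6) × 0.375 L = 0.5 × 12.1 × 0.375 = 2.269 L·cmH2O.
× 0.098 J/(L·cmH2O) → 0.2224 J.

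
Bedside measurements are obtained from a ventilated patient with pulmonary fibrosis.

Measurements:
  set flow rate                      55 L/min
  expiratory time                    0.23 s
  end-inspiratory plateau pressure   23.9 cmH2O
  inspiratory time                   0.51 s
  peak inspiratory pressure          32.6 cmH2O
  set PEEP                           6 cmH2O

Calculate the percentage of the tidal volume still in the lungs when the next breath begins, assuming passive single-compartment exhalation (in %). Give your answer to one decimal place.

Flow: 55 L/min ÷ 60 = 0.9167 L/s.
Vt = flow × Ti = 0.9167 L/s × 0.51 s × 1000 mL/L = 467.52 mL.
R = (PIP − Pplat)/V̇ = (32.6 − 23.9) / 0.9167 = 8.7/0.9167 = 9.491 cmH2O·s/L.
C = Vt/(Pplat − PEEP) = 467.52 / (23.9 − 6) = 467.52/17.9 = 26.118 mL/cmH2O.
τ = R × C = 9.491 × 0.02612 L/cmH2O = 0.2479 s.
Fraction remaining at end-expiration = e^(−Te/τ) = e^(−0.23/0.2479) = 0.3954 → 39.54%.

39.5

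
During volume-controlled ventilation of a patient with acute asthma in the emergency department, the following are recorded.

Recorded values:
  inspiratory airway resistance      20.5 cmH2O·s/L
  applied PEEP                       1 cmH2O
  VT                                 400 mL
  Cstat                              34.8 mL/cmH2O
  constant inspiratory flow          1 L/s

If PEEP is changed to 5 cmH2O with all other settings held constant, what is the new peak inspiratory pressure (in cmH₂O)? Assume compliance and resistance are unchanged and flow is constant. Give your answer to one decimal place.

PIP = Vt/C + R·V̇ + PEEP (constant-flow equation of motion).
Only the baseline term changes: ΔPIP = ΔPEEP = 5 − 1 = 4.0 cmH2O.
Original PIP = 400/34.8 + 20.5×1 + 1 = 32.994 cmH2O; new PIP = 32.994 + (4.0) = 36.994 cmH2O.

37.0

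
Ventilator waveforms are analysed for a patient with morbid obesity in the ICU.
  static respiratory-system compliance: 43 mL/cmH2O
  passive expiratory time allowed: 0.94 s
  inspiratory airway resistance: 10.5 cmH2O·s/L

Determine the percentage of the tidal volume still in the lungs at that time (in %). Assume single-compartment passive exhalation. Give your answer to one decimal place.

12.5

τ = R × C = 10.5 × 43 mL/cmH2O = 10.5 × 0.043 L/cmH2O = 0.4515 s.
Passive exhalation: V(t)/V₀ = e^(−t/τ) = e^(−0.94/0.4515) = 0.1247.
Fraction remaining = 0.1247 → 12.47%.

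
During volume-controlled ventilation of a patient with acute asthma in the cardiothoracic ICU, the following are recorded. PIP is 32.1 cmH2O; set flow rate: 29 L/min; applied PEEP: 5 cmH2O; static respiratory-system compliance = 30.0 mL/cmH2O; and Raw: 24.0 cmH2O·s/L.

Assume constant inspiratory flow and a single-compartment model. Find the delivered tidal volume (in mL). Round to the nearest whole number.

Flow: 29 L/min ÷ 60 = 0.4833 L/s.
Equation of motion (constant flow): PIP = Vt/C + R·V̇ + PEEP.
Vt/C = PIP − R·V̇ − PEEP = 32.1 − 11.599 − 5 = 15.501 cmH2O.
Vt = C × 15.501 = 30.0 × 15.501 = 465.03 mL.

465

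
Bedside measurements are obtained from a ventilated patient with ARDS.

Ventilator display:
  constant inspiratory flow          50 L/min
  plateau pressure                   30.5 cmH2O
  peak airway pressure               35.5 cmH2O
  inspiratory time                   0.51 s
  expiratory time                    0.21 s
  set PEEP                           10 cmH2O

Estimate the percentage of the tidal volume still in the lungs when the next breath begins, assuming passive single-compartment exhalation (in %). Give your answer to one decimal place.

18.5

Flow: 50 L/min ÷ 60 = 0.8333 L/s.
Vt = flow × Ti = 0.8333 L/s × 0.51 s × 1000 mL/L = 424.98 mL.
R = (PIP − Pplat)/V̇ = (35.5 − 30.5) / 0.8333 = 5.0/0.8333 = 6.0 cmH2O·s/L.
C = Vt/(Pplat − PEEP) = 424.98 / (30.5 − 10) = 424.98/20.5 = 20.731 mL/cmH2O.
τ = R × C = 6.0 × 0.02073 L/cmH2O = 0.1244 s.
Fraction remaining at end-expiration = e^(−Te/τ) = e^(−0.21/0.1244) = 0.1849 → 18.49%.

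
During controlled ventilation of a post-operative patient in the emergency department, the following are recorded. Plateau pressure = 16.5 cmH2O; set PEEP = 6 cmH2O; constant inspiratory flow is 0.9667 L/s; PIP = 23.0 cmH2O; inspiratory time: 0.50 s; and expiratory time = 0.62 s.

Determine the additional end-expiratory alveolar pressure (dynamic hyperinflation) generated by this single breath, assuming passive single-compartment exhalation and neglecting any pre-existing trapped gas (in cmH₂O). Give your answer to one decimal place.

1.4

Vt = flow × Ti = 0.9667 L/s × 0.50 s × 1000 mL/L = 483.35 mL.
R = (PIP − Pplat)/V̇ = (23.0 − 16.5) / 0.9667 = 6.5/0.9667 = 6.724 cmH2O·s/L.
C = Vt/(Pplat − PEEP) = 483.35 / (16.5 − 6) = 483.35/10.5 = 46.033 mL/cmH2O.
τ = R × C = 6.724 × 0.04603 L/cmH2O = 0.3095 s.
Fraction remaining = e^(−Te/τ) = e^(−0.62/0.3095) = 0.1349; trapped volume = 483.35 × 0.1349 = 65.204 mL.
Additional alveolar pressure from trapping ≈ V_trapped / C = 65.204 / 46.033 = 1.416 cmH2O.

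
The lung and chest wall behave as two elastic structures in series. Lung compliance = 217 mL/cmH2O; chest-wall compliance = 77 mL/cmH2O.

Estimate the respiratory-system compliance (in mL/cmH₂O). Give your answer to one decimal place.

Lung and chest wall are elastances in series: 1/Crs = 1/CL + 1/Ccw.
1/Crs = 1/217 + 1/77 = 0.0176.
Crs = 56.818 mL/cmH2O.

56.8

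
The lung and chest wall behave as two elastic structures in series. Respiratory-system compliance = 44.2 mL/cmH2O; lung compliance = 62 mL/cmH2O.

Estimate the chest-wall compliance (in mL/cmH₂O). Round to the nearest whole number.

154

1/Ccw = 1/Crs − 1/CL.
1/Ccw = 1/44.2 − 1/62 = 0.006495.
Ccw = 153.96 mL/cmH2O.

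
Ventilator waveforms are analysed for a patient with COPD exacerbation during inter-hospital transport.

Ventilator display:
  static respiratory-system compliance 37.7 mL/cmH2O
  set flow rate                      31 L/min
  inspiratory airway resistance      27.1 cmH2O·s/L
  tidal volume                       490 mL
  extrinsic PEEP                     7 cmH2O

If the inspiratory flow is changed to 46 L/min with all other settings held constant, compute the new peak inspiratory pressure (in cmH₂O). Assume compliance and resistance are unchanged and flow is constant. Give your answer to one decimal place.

Flow: 31 L/min ÷ 60 = 0.5167 L/s.
New flow: 46 L/min ÷ 60 = 0.7667 L/s.
PIP = Vt/C + R·V̇ + PEEP (constant-flow equation of motion).
Only the resistive term changes: ΔPIP = R × ΔV̇ = 27.1 × (0.7667 − 0.5167) = 27.1 × 0.25 = 6.775 cmH2O.
Original PIP = 490/37.7 + 27.1×0.5167 + 7 = 34.0 cmH2O; new PIP = 34.0 + (6.775) = 40.775 cmH2O.

40.8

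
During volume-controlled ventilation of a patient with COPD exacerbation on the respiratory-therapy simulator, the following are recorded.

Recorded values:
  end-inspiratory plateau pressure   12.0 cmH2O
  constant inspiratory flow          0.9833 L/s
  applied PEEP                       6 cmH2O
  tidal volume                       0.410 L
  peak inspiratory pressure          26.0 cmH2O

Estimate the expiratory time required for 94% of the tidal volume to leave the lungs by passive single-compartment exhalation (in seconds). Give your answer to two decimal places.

2.74

R = (PIP − Pplat)/V̇ = (26.0 − 12.0) / 0.9833 = 14.0/0.9833 = 14.238 cmH2O·s/L.
C = Vt/(Pplat − PEEP) = 410.0 / (12.0 − 6) = 410.0/6.0 = 68.333 mL/cmH2O.
τ = R × C = 14.238 × 0.06833 L/cmH2O = 0.9729 s.
t = −τ·ln(1 − 0.94) = −0.9729·ln(0.06) = 2.737 s.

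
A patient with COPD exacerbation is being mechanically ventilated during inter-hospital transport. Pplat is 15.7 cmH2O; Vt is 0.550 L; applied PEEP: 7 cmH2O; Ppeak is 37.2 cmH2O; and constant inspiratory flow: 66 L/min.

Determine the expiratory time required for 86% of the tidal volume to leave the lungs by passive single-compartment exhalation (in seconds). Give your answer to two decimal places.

Flow: 66 L/min ÷ 60 = 1.1 L/s.
R = (PIP − Pplat)/V̇ = (37.2 − 15.7) / 1.1 = 21.5/1.1 = 19.545 cmH2O·s/L.
C = Vt/(Pplat − PEEP) = 550.0 / (15.7 − 7) = 550.0/8.7 = 63.218 mL/cmH2O.
τ = R × C = 19.545 × 0.06322 L/cmH2O = 1.236 s.
t = −τ·ln(1 − 0.86) = −1.236·ln(0.14) = 2.43 s.

2.43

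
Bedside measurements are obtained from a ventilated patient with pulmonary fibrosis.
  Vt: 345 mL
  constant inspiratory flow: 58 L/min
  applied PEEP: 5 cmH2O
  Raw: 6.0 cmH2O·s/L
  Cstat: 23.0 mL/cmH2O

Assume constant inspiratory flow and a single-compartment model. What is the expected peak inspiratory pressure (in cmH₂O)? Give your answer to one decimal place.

25.8

Flow: 58 L/min ÷ 60 = 0.9667 L/s.
Equation of motion (constant flow): PIP = Vt/C + R·V̇ + PEEP.
PIP = 345/23.0 + 6.0×0.9667 + 5 = 15.0 + 5.8 + 5 = 25.8 cmH2O.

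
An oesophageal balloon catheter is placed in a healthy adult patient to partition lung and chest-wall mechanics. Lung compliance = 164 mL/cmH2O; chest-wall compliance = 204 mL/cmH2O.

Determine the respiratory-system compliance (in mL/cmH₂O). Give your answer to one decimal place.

Lung and chest wall are elastances in series: 1/Crs = 1/CL + 1/Ccw.
1/Crs = 1/164 + 1/204 = 0.011.
Crs = 90.909 mL/cmH2O.

90.9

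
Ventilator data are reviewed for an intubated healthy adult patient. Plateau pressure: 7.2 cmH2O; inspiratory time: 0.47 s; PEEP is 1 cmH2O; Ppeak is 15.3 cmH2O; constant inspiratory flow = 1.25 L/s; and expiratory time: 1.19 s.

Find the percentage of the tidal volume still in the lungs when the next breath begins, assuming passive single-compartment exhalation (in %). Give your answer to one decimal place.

14.4

Vt = flow × Ti = 1.25 L/s × 0.47 s × 1000 mL/L = 587.5 mL.
R = (PIP − Pplat)/V̇ = (15.3 − 7.2) / 1.25 = 8.1/1.25 = 6.48 cmH2O·s/L.
C = Vt/(Pplat − PEEP) = 587.5 / (7.2 − 1) = 587.5/6.2 = 94.758 mL/cmH2O.
τ = R × C = 6.48 × 0.09476 L/cmH2O = 0.614 s.
Fraction remaining at end-expiration = e^(−Te/τ) = e^(−1.19/0.614) = 0.144 → 14.4%.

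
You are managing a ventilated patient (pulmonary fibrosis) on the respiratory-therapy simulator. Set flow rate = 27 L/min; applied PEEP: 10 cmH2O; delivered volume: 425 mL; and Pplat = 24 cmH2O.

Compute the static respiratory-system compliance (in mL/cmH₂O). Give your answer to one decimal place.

Cstat = Vt / (Pplat − PEEP) = 425 / (24 − 10) = 425 / 14.0 = 30.357 mL/cmH2O.

30.4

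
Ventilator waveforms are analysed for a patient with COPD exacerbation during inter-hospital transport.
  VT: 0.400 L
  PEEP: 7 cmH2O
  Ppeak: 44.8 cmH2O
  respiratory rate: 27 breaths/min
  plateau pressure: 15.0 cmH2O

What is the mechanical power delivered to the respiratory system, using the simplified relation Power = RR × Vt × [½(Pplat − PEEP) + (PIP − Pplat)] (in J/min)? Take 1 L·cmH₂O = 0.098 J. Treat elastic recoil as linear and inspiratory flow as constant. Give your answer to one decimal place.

Per-breath work = Vt × [½(Pplat−PEEP) + (PIP−Pplat)] = 0.400 × [0.5×8.0 + 29.8] = 0.400 × 33.8 = 13.52 L·cmH2O.
Power = 27 × 13.52 = 365.04 L·cmH2O/min.
× 0.098 J/(L·cmH2O) → 35.774 J/min.

35.8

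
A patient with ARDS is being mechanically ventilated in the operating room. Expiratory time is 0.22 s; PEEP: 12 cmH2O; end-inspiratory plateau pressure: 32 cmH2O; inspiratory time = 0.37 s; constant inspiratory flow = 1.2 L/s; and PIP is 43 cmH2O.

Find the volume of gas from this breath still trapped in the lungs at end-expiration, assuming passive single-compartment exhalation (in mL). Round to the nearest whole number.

Vt = flow × Ti = 1.2 L/s × 0.37 s × 1000 mL/L = 444.0 mL.
R = (PIP − Pplat)/V̇ = (43 − 32) / 1.2 = 11.0/1.2 = 9.167 cmH2O·s/L.
C = Vt/(Pplat − PEEP) = 444.0 / (32 − 12) = 444.0/20.0 = 22.2 mL/cmH2O.
τ = R × C = 9.167 × 0.0222 L/cmH2O = 0.2035 s.
Fraction remaining = e^(−Te/τ) = e^(−0.22/0.2035) = 0.3392.
Trapped volume = 444.0 × 0.3392 = 150.6 mL.

151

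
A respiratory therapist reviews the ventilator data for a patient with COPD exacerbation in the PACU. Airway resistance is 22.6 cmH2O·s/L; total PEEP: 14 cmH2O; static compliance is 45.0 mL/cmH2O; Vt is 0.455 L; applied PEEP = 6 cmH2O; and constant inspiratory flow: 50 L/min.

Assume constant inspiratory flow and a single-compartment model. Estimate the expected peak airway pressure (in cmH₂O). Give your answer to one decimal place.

42.9

Flow: 50 L/min ÷ 60 = 0.8333 L/s.
Total PEEP = 14 cmH2O (set 6 + intrinsic 8); this is the baseline alveolar pressure.
Equation of motion (constant flow): PIP = Vt/C + R·V̇ + PEEP.
PIP = 455/45.0 + 22.6×0.8333 + 14 = 10.111 + 18.833 + 14 = 42.944 cmH2O.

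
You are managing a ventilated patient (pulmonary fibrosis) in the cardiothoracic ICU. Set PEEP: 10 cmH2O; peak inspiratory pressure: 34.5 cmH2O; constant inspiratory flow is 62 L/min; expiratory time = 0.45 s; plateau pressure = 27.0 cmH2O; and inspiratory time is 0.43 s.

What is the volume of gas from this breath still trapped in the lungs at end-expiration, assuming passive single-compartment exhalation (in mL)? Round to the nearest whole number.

Flow: 62 L/min ÷ 60 = 1.0333 L/s.
Vt = flow × Ti = 1.0333 L/s × 0.43 s × 1000 mL/L = 444.32 mL.
R = (PIP − Pplat)/V̇ = (34.5 − 27.0) / 1.0333 = 7.5/1.0333 = 7.258 cmH2O·s/L.
C = Vt/(Pplat − PEEP) = 444.32 / (27.0 − 10) = 444.32/17.0 = 26.136 mL/cmH2O.
τ = R × C = 7.258 × 0.02614 L/cmH2O = 0.1897 s.
Fraction remaining = e^(−Te/τ) = e^(−0.45/0.1897) = 0.09328.
Trapped volume = 444.32 × 0.09328 = 41.446 mL.

41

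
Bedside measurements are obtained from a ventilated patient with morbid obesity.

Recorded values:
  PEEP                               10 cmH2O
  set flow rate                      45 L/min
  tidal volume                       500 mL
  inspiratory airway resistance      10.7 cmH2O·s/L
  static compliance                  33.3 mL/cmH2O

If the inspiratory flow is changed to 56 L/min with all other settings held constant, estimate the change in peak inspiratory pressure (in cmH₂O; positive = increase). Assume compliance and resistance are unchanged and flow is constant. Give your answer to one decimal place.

Flow: 45 L/min ÷ 60 = 0.75 L/s.
New flow: 56 L/min ÷ 60 = 0.9333 L/s.
PIP = Vt/C + R·V̇ + PEEP (constant-flow equation of motion).
Only the resistive term changes: ΔPIP = R × ΔV̇ = 10.7 × (0.9333 − 0.75) = 10.7 × 0.1833 = 1.961 cmH2O.

2.0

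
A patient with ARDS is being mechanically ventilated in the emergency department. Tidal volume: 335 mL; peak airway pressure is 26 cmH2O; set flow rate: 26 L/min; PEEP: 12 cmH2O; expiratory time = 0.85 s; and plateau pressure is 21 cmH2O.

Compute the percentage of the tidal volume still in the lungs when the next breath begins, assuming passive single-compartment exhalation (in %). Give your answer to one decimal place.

13.8

Flow: 26 L/min ÷ 60 = 0.4333 L/s.
R = (PIP − Pplat)/V̇ = (26 − 21) / 0.4333 = 5.0/0.4333 = 11.539 cmH2O·s/L.
C = Vt/(Pplat − PEEP) = 335.0 / (21 − 12) = 335.0/9.0 = 37.222 mL/cmH2O.
τ = R × C = 11.539 × 0.03722 L/cmH2O = 0.4295 s.
Fraction remaining at end-expiration = e^(−Te/τ) = e^(−0.85/0.4295) = 0.1382 → 13.82%.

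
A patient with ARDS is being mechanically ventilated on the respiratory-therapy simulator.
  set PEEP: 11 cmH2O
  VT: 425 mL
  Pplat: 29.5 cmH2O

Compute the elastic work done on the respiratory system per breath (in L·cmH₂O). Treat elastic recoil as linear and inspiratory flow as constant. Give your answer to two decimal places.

Elastic work ≈ ½ × (Pplat − PEEP) × Vt = 0.5 × (29.5 − 11) × 0.425 L = 0.5 × 18.5 × 0.425 = 3.931 L·cmH2O.

3.93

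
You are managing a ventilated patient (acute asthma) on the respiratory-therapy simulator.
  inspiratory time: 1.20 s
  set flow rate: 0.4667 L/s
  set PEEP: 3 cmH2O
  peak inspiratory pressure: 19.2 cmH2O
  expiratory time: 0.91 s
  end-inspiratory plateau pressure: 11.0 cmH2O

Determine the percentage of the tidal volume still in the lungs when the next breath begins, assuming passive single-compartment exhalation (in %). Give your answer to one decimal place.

Vt = flow × Ti = 0.4667 L/s × 1.20 s × 1000 mL/L = 560.04 mL.
R = (PIP − Pplat)/V̇ = (19.2 − 11.0) / 0.4667 = 8.2/0.4667 = 17.57 cmH2O·s/L.
C = Vt/(Pplat − PEEP) = 560.04 / (11.0 − 3) = 560.04/8.0 = 70.005 mL/cmH2O.
τ = R × C = 17.57 × 0.07001 L/cmH2O = 1.23 s.
Fraction remaining at end-expiration = e^(−Te/τ) = e^(−0.91/1.23) = 0.4772 → 47.72%.

47.7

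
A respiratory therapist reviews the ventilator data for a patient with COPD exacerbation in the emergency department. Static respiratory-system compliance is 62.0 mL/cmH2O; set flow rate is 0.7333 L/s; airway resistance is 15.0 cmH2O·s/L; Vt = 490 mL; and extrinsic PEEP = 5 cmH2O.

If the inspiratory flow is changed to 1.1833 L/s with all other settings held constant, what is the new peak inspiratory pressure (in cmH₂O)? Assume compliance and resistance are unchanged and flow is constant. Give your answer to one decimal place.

30.7

PIP = Vt/C + R·V̇ + PEEP (constant-flow equation of motion).
Only the resistive term changes: ΔPIP = R × ΔV̇ = 15.0 × (1.1833 − 0.7333) = 15.0 × 0.45 = 6.75 cmH2O.
Original PIP = 490/62.0 + 15.0×0.7333 + 5 = 23.903 cmH2O; new PIP = 23.903 + (6.75) = 30.653 cmH2O.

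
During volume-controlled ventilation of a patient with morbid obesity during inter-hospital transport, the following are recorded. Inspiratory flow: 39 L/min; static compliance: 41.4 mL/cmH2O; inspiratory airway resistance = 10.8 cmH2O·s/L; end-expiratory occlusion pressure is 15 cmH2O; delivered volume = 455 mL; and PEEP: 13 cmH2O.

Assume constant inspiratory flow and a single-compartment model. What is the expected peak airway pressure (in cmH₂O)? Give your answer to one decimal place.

Flow: 39 L/min ÷ 60 = 0.65 L/s.
Total PEEP = 15 cmH2O (set 13 + intrinsic 2); this is the baseline alveolar pressure.
Equation of motion (constant flow): PIP = Vt/C + R·V̇ + PEEP.
PIP = 455/41.4 + 10.8×0.65 + 15 = 10.99 + 7.02 + 15 = 33.01 cmH2O.

33.0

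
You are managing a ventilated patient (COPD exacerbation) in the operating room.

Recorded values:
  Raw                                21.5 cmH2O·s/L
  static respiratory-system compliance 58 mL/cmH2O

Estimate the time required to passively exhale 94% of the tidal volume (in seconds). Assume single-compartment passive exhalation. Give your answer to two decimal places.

τ = R × C = 21.5 × 58 mL/cmH2O = 21.5 × 0.058 L/cmH2O = 1.247 s.
Exhaled fraction f = 1 − e^(−t/τ) → t = −τ·ln(1 − f) = −1.247·ln(0.06) = 3.508 s.

3.51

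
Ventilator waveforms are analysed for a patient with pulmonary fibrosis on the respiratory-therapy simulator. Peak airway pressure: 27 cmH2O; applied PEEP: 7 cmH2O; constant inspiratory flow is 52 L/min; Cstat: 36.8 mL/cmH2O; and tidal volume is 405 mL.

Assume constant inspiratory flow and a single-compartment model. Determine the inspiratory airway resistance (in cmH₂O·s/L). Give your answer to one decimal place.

10.4

Flow: 52 L/min ÷ 60 = 0.8667 L/s.
Equation of motion (constant flow): PIP = Vt/C + R·V̇ + PEEP.
R·V̇ = PIP − Vt/C − PEEP = 27 − 405/36.8 − 7 = 27 − 11.005 − 7 = 8.995 cmH2O.
R = 8.995 / 0.8667 = 10.378 cmH2O·s/L.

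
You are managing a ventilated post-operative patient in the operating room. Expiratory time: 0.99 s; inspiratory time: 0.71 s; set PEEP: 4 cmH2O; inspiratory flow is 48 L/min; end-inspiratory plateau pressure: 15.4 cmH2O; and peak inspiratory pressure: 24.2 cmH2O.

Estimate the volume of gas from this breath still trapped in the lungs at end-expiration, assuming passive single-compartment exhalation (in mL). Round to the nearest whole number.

93

Flow: 48 L/min ÷ 60 = 0.8 L/s.
Vt = flow × Ti = 0.8 L/s × 0.71 s × 1000 mL/L = 568.0 mL.
R = (PIP − Pplat)/V̇ = (24.2 − 15.4) / 0.8 = 8.8/0.8 = 11.0 cmH2O·s/L.
C = Vt/(Pplat − PEEP) = 568.0 / (15.4 − 4) = 568.0/11.4 = 49.825 mL/cmH2O.
τ = R × C = 11.0 × 0.04983 L/cmH2O = 0.5481 s.
Fraction remaining = e^(−Te/τ) = e^(−0.99/0.5481) = 0.1643.
Trapped volume = 568.0 × 0.1643 = 93.322 mL.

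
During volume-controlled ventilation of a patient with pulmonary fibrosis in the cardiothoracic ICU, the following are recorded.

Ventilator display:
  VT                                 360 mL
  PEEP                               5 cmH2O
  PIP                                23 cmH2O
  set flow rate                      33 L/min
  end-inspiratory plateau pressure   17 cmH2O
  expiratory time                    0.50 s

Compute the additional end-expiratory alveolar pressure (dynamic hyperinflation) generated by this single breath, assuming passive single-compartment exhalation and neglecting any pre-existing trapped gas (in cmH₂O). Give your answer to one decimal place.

Flow: 33 L/min ÷ 60 = 0.55 L/s.
R = (PIP − Pplat)/V̇ = (23 − 17) / 0.55 = 6.0/0.55 = 10.909 cmH2O·s/L.
C = Vt/(Pplat − PEEP) = 360.0 / (17 − 5) = 360.0/12.0 = 30.0 mL/cmH2O.
τ = R × C = 10.909 × 0.03 L/cmH2O = 0.3273 s.
Fraction remaining = e^(−Te/τ) = e^(−0.50/0.3273) = 0.217; trapped volume = 360.0 × 0.217 = 78.12 mL.
Additional alveolar pressure from trapping ≈ V_trapped / C = 78.12 / 30.0 = 2.604 cmH2O.

2.6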